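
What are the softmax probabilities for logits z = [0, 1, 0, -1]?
p = [0.1966, 0.5344, 0.1966, 0.0723]

exp(z) = [1, 2.718, 1, 0.3679]
Sum = 5.086
p = [0.1966, 0.5344, 0.1966, 0.0723]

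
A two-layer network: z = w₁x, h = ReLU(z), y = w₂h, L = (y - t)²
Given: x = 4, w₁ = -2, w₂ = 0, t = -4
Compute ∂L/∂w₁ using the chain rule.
∂L/∂w₁ = 0

Forward pass:
z = w₁x = -2×4 = -8
h = ReLU(-8) = 0
y = w₂h = 0×0 = 0

Backward pass:
∂L/∂y = 2(y - t) = 2(0 - -4) = 8
∂y/∂h = w₂ = 0
∂h/∂z = 0 (ReLU derivative)
∂z/∂w₁ = x = 4

∂L/∂w₁ = 8 × 0 × 0 × 4 = 0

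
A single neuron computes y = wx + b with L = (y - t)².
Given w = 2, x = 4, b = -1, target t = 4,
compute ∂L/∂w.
∂L/∂w = 24

y = wx + b = (2)(4) + -1 = 7
∂L/∂y = 2(y - t) = 2(7 - 4) = 6
∂y/∂w = x = 4
∂L/∂w = ∂L/∂y · ∂y/∂w = 6 × 4 = 24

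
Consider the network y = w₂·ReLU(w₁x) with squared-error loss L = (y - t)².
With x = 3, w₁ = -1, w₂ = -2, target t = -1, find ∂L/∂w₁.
∂L/∂w₁ = 0

Forward pass:
z = w₁x = -1×3 = -3
h = ReLU(-3) = 0
y = w₂h = -2×0 = 0

Backward pass:
∂L/∂y = 2(y - t) = 2(0 - -1) = 2
∂y/∂h = w₂ = -2
∂h/∂z = 0 (ReLU derivative)
∂z/∂w₁ = x = 3

∂L/∂w₁ = 2 × -2 × 0 × 3 = 0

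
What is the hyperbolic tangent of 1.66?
0.9302

tanh(1.66) = (e^(1.66) - e^(-1.66))/(e^(1.66) + e^(-1.66)) = 0.9302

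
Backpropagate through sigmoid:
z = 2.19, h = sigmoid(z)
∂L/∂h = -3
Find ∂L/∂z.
∂L/∂z = -0.2716

σ(2.19) = 0.8993
σ'(2.19) = σ(2.19)(1 - σ(2.19)) = 0.8993 × 0.1007 = 0.09052
∂L/∂z = ∂L/∂h · σ'(z) = -3 × 0.09052 = -0.2716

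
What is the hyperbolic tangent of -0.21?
-0.207

tanh(-0.21) = (e^(-0.21) - e^(0.21))/(e^(-0.21) + e^(0.21)) = -0.207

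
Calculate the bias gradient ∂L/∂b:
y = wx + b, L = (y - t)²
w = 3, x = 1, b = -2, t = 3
∂L/∂b = -4

y = wx + b = (3)(1) + -2 = 1
∂L/∂y = 2(y - t) = 2(1 - 3) = -4
∂y/∂b = 1
∂L/∂b = ∂L/∂y · ∂y/∂b = -4 × 1 = -4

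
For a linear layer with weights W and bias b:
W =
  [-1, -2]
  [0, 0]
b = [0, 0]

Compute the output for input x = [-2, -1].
y = [4, 0]

Wx = [-1×-2 + -2×-1, 0×-2 + 0×-1]
   = [4, 0]
y = Wx + b = [4 + 0, 0 + 0] = [4, 0]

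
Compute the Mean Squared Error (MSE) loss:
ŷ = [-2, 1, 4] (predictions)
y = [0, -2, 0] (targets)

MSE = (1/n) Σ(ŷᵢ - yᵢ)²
MSE = 9.667

MSE = (1/3)((-2-0)² + (1--2)² + (4-0)²) = (1/3)(4 + 9 + 16) = 9.667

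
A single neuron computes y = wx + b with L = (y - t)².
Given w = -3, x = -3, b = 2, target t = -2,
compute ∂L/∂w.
∂L/∂w = -78

y = wx + b = (-3)(-3) + 2 = 11
∂L/∂y = 2(y - t) = 2(11 - -2) = 26
∂y/∂w = x = -3
∂L/∂w = ∂L/∂y · ∂y/∂w = 26 × -3 = -78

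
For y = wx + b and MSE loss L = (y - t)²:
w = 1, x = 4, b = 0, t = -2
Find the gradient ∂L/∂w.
∂L/∂w = 48

y = wx + b = (1)(4) + 0 = 4
∂L/∂y = 2(y - t) = 2(4 - -2) = 12
∂y/∂w = x = 4
∂L/∂w = ∂L/∂y · ∂y/∂w = 12 × 4 = 48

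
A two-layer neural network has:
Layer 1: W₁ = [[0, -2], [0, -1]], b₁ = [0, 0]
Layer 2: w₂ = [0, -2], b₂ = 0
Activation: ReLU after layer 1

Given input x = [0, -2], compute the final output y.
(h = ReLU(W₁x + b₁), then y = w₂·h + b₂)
y = -4

Layer 1 pre-activation: z₁ = [4, 2]
After ReLU: h = [4, 2]
Layer 2 output: y = 0×4 + -2×2 + 0 = -4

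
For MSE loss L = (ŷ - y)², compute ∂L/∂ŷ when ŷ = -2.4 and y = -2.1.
∂L/∂ŷ = -0.6

∂L/∂ŷ = 2(ŷ - y) = 2(-2.4 - -2.1) = 2(-0.3) = -0.6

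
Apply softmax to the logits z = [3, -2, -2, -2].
p = [0.9802, 0.0066, 0.0066, 0.0066]

exp(z) = [20.09, 0.1353, 0.1353, 0.1353]
Sum = 20.49
p = [0.9802, 0.0066, 0.0066, 0.0066]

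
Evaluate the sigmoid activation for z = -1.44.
0.1915

sigmoid(-1.44) = 1/(1 + e^(1.44)) = 1/(1 + 4.221) = 0.1915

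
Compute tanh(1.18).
0.8275

tanh(1.18) = (e^(1.18) - e^(-1.18))/(e^(1.18) + e^(-1.18)) = 0.8275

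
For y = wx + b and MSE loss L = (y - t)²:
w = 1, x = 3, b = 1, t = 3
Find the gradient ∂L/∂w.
∂L/∂w = 6

y = wx + b = (1)(3) + 1 = 4
∂L/∂y = 2(y - t) = 2(4 - 3) = 2
∂y/∂w = x = 3
∂L/∂w = ∂L/∂y · ∂y/∂w = 2 × 3 = 6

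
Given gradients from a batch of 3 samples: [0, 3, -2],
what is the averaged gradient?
Average gradient = 0.3333

Average = (1/3)(0 + 3 + -2) = 1/3 = 0.3333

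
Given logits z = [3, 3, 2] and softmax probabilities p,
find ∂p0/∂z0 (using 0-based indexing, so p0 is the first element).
∂p0/∂z0 = 0.244

p = softmax(z) = [0.4223, 0.4223, 0.1554]
p0 = 0.4223

∂p0/∂z0 = p0(1 - p0) = 0.4223 × (1 - 0.4223) = 0.244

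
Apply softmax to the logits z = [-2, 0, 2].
p = [0.0159, 0.1173, 0.8668]

exp(z) = [0.1353, 1, 7.389]
Sum = 8.524
p = [0.0159, 0.1173, 0.8668]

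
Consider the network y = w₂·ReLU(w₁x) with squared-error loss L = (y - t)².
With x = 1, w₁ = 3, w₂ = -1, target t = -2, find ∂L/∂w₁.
∂L/∂w₁ = 2

Forward pass:
z = w₁x = 3×1 = 3
h = ReLU(3) = 3
y = w₂h = -1×3 = -3

Backward pass:
∂L/∂y = 2(y - t) = 2(-3 - -2) = -2
∂y/∂h = w₂ = -1
∂h/∂z = 1 (ReLU derivative)
∂z/∂w₁ = x = 1

∂L/∂w₁ = -2 × -1 × 1 × 1 = 2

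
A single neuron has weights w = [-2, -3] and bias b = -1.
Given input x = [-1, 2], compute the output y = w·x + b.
y = -5

y = (-2)(-1) + (-3)(2) + -1 = -5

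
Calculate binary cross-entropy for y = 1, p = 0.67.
L = 0.4005

L = -1·log(0.67) - 0·log(0.33) = -log(0.67) = 0.4005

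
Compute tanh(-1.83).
-0.9498

tanh(-1.83) = (e^(-1.83) - e^(1.83))/(e^(-1.83) + e^(1.83)) = -0.9498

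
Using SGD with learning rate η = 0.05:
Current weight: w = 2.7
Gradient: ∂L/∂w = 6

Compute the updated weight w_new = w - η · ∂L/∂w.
w_new = 2.4

w_new = w - η·∂L/∂w = 2.7 - 0.05×(6) = 2.7 - (0.3) = 2.4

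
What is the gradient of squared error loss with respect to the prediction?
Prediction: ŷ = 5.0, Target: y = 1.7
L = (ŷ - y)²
∂L/∂ŷ = 6.6

∂L/∂ŷ = 2(ŷ - y) = 2(5.0 - 1.7) = 2(3.3) = 6.6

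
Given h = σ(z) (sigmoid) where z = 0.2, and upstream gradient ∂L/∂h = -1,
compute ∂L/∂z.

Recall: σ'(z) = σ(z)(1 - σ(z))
∂L/∂z = -0.2475

σ(0.2) = 0.5498
σ'(0.2) = σ(0.2)(1 - σ(0.2)) = 0.5498 × 0.4502 = 0.2475
∂L/∂z = ∂L/∂h · σ'(z) = -1 × 0.2475 = -0.2475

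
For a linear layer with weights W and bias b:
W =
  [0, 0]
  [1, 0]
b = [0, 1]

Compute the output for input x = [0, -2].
y = [0, 1]

Wx = [0×0 + 0×-2, 1×0 + 0×-2]
   = [0, 0]
y = Wx + b = [0 + 0, 0 + 1] = [0, 1]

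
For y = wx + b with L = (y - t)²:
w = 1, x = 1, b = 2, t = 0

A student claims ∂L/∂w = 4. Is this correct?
Incorrect

y = (1)(1) + 2 = 3
∂L/∂y = 2(y - t) = 2(3 - 0) = 6
∂y/∂w = x = 1
∂L/∂w = 6 × 1 = 6

Claimed value: 4
Incorrect: The correct gradient is 6.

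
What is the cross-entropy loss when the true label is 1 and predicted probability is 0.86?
L = 0.1508

L = -1·log(0.86) - 0·log(0.14) = -log(0.86) = 0.1508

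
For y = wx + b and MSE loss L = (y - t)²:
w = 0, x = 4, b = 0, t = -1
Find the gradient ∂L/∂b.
∂L/∂b = 2

y = wx + b = (0)(4) + 0 = 0
∂L/∂y = 2(y - t) = 2(0 - -1) = 2
∂y/∂b = 1
∂L/∂b = ∂L/∂y · ∂y/∂b = 2 × 1 = 2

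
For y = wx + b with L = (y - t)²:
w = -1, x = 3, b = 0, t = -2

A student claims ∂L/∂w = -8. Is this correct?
Incorrect

y = (-1)(3) + 0 = -3
∂L/∂y = 2(y - t) = 2(-3 - -2) = -2
∂y/∂w = x = 3
∂L/∂w = -2 × 3 = -6

Claimed value: -8
Incorrect: The correct gradient is -6.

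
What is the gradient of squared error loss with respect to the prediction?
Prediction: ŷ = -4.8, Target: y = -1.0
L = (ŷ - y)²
∂L/∂ŷ = -7.6

∂L/∂ŷ = 2(ŷ - y) = 2(-4.8 - -1.0) = 2(-3.8) = -7.6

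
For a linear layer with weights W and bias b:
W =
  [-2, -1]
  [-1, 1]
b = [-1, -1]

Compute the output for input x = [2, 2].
y = [-7, -1]

Wx = [-2×2 + -1×2, -1×2 + 1×2]
   = [-6, 0]
y = Wx + b = [-6 + -1, 0 + -1] = [-7, -1]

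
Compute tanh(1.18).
0.8275

tanh(1.18) = (e^(1.18) - e^(-1.18))/(e^(1.18) + e^(-1.18)) = 0.8275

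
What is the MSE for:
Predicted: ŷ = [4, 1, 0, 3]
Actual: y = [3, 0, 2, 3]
MSE = 1.5

MSE = (1/4)((4-3)² + (1-0)² + (0-2)² + (3-3)²) = (1/4)(1 + 1 + 4 + 0) = 1.5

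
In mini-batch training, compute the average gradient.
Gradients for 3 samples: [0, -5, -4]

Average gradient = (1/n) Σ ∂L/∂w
Average gradient = -3

Average = (1/3)(0 + -5 + -4) = -9/3 = -3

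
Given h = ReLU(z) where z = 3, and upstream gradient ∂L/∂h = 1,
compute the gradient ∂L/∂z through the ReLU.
∂L/∂z = 1

h = ReLU(3) = 3
Since z > 0: ∂h/∂z = 1
∂L/∂z = ∂L/∂h · ∂h/∂z = 1 × 1 = 1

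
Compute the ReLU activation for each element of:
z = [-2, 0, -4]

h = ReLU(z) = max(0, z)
h = [0, 0, 0]

ReLU applied element-wise: max(0,-2)=0, max(0,0)=0, max(0,-4)=0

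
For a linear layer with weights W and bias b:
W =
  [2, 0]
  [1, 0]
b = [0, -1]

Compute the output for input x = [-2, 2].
y = [-4, -3]

Wx = [2×-2 + 0×2, 1×-2 + 0×2]
   = [-4, -2]
y = Wx + b = [-4 + 0, -2 + -1] = [-4, -3]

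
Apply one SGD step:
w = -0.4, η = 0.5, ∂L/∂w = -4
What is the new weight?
w_new = 1.6

w_new = w - η·∂L/∂w = -0.4 - 0.5×(-4) = -0.4 - (-2) = 1.6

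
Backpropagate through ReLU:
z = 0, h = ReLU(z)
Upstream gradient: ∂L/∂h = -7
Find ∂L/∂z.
∂L/∂z = 0

h = ReLU(0) = 0
At z = 0: ∂h/∂z = 0 (by convention)
∂L/∂z = ∂L/∂h · ∂h/∂z = -7 × 0 = 0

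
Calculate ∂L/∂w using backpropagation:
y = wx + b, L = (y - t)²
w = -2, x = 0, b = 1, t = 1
∂L/∂w = 0

y = wx + b = (-2)(0) + 1 = 1
∂L/∂y = 2(y - t) = 2(1 - 1) = 0
∂y/∂w = x = 0
∂L/∂w = ∂L/∂y · ∂y/∂w = 0 × 0 = 0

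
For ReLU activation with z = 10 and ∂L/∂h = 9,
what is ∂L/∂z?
∂L/∂z = 9

h = ReLU(10) = 10
Since z > 0: ∂h/∂z = 1
∂L/∂z = ∂L/∂h · ∂h/∂z = 9 × 1 = 9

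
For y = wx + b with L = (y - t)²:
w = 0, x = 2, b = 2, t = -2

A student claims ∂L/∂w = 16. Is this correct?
Correct

y = (0)(2) + 2 = 2
∂L/∂y = 2(y - t) = 2(2 - -2) = 8
∂y/∂w = x = 2
∂L/∂w = 8 × 2 = 16

Claimed value: 16
Correct: The correct gradient is 16.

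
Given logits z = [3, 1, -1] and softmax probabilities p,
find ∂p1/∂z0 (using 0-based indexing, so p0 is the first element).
∂p1/∂z0 = -0.1017

p = softmax(z) = [0.8668, 0.1173, 0.01588]
p1 = 0.1173, p0 = 0.8668

∂p1/∂z0 = -p1 × p0 = -0.1173 × 0.8668 = -0.1017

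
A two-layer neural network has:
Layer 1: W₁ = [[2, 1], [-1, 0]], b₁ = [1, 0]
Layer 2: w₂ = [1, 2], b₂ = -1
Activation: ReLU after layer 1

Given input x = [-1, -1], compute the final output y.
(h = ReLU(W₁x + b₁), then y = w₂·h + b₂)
y = 1

Layer 1 pre-activation: z₁ = [-2, 1]
After ReLU: h = [0, 1]
Layer 2 output: y = 1×0 + 2×1 + -1 = 1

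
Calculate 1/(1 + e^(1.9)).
0.1301

sigmoid(-1.9) = 1/(1 + e^(1.9)) = 1/(1 + 6.686) = 0.1301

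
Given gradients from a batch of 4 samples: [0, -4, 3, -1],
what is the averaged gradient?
Average gradient = -0.5

Average = (1/4)(0 + -4 + 3 + -1) = -2/4 = -0.5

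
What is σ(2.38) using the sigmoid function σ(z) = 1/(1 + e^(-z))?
0.9153

sigmoid(2.38) = 1/(1 + e^(-2.38)) = 1/(1 + 0.09255) = 0.9153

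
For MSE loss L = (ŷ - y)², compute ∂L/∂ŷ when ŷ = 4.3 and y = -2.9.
∂L/∂ŷ = 14.4

∂L/∂ŷ = 2(ŷ - y) = 2(4.3 - -2.9) = 2(7.2) = 14.4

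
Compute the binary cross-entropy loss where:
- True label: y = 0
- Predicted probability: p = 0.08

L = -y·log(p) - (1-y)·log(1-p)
L = 0.08338

L = -0·log(0.08) - 1·log(0.92) = -log(0.92) = 0.08338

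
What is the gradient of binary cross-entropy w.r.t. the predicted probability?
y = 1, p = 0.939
∂L/∂p = -1.065

∂L/∂p = -y/p + (1-y)/(1-p) = -1/0.939 + 0 = -1.065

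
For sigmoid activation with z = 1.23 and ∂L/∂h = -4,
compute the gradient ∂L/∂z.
∂L/∂z = -0.7001

σ(1.23) = 0.7738
σ'(1.23) = σ(1.23)(1 - σ(1.23)) = 0.7738 × 0.2262 = 0.175
∂L/∂z = ∂L/∂h · σ'(z) = -4 × 0.175 = -0.7001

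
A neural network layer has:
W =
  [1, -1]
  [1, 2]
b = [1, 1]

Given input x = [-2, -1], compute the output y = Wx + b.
y = [0, -3]

Wx = [1×-2 + -1×-1, 1×-2 + 2×-1]
   = [-1, -4]
y = Wx + b = [-1 + 1, -4 + 1] = [0, -3]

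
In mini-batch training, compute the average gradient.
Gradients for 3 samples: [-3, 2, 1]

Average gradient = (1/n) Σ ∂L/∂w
Average gradient = 0

Average = (1/3)(-3 + 2 + 1) = 0/3 = 0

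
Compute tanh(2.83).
0.9931

tanh(2.83) = (e^(2.83) - e^(-2.83))/(e^(2.83) + e^(-2.83)) = 0.9931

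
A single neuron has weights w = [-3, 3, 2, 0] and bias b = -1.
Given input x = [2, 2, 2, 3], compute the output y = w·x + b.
y = 3

y = (-3)(2) + (3)(2) + (2)(2) + (0)(3) + -1 = 3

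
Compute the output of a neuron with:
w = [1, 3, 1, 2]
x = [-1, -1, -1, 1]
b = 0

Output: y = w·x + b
y = -3

y = (1)(-1) + (3)(-1) + (1)(-1) + (2)(1) + 0 = -3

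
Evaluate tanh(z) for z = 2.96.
0.9946

tanh(2.96) = (e^(2.96) - e^(-2.96))/(e^(2.96) + e^(-2.96)) = 0.9946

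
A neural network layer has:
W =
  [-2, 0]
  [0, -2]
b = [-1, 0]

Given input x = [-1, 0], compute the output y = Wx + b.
y = [1, 0]

Wx = [-2×-1 + 0×0, 0×-1 + -2×0]
   = [2, 0]
y = Wx + b = [2 + -1, 0 + 0] = [1, 0]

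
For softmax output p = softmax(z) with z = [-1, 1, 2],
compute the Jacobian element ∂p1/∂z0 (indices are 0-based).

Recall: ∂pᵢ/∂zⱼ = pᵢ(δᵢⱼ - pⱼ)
∂p1/∂z0 = -0.009113

p = softmax(z) = [0.03512, 0.2595, 0.7054]
p1 = 0.2595, p0 = 0.03512

∂p1/∂z0 = -p1 × p0 = -0.2595 × 0.03512 = -0.009113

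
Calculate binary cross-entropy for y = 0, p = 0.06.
L = 0.06188

L = -0·log(0.06) - 1·log(0.94) = -log(0.94) = 0.06188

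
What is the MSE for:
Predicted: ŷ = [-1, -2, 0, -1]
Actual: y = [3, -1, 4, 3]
MSE = 12.25

MSE = (1/4)((-1-3)² + (-2--1)² + (0-4)² + (-1-3)²) = (1/4)(16 + 1 + 16 + 16) = 12.25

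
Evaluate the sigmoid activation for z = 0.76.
0.6814

sigmoid(0.76) = 1/(1 + e^(-0.76)) = 1/(1 + 0.4677) = 0.6814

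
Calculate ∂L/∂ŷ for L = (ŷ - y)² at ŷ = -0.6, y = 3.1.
∂L/∂ŷ = -7.4

∂L/∂ŷ = 2(ŷ - y) = 2(-0.6 - 3.1) = 2(-3.7) = -7.4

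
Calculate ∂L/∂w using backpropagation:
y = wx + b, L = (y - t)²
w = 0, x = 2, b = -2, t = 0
∂L/∂w = -8

y = wx + b = (0)(2) + -2 = -2
∂L/∂y = 2(y - t) = 2(-2 - 0) = -4
∂y/∂w = x = 2
∂L/∂w = ∂L/∂y · ∂y/∂w = -4 × 2 = -8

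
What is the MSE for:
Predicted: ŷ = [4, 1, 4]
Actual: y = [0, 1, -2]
MSE = 17.33

MSE = (1/3)((4-0)² + (1-1)² + (4--2)²) = (1/3)(16 + 0 + 36) = 17.33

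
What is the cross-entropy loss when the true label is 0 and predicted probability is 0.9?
L = 2.303

L = -0·log(0.9) - 1·log(0.1) = -log(0.1) = 2.303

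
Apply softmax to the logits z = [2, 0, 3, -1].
p = [0.2562, 0.0347, 0.6964, 0.0128]

exp(z) = [7.389, 1, 20.09, 0.3679]
Sum = 28.84
p = [0.2562, 0.0347, 0.6964, 0.0128]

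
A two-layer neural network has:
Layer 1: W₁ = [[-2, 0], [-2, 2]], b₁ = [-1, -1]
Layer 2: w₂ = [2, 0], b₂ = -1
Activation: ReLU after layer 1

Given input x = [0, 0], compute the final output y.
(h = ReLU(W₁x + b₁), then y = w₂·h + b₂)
y = -1

Layer 1 pre-activation: z₁ = [-1, -1]
After ReLU: h = [0, 0]
Layer 2 output: y = 2×0 + 0×0 + -1 = -1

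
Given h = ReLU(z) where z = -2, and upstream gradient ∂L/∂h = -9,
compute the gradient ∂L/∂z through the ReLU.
∂L/∂z = 0

h = ReLU(-2) = 0
Since z < 0: ∂h/∂z = 0
∂L/∂z = ∂L/∂h · ∂h/∂z = -9 × 0 = 0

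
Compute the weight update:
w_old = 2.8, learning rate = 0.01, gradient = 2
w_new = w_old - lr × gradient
w_new = 2.78

w_new = w - η·∂L/∂w = 2.8 - 0.01×(2) = 2.8 - (0.02) = 2.78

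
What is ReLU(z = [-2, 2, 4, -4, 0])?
h = [0, 2, 4, 0, 0]

ReLU applied element-wise: max(0,-2)=0, max(0,2)=2, max(0,4)=4, max(0,-4)=0, max(0,0)=0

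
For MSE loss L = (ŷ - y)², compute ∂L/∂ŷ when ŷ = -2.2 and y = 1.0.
∂L/∂ŷ = -6.4

∂L/∂ŷ = 2(ŷ - y) = 2(-2.2 - 1.0) = 2(-3.2) = -6.4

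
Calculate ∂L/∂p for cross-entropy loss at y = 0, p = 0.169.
∂L/∂p = 1.203

∂L/∂p = -y/p + (1-y)/(1-p) = 0 + 1/0.831 = 1.203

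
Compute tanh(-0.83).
-0.6805

tanh(-0.83) = (e^(-0.83) - e^(0.83))/(e^(-0.83) + e^(0.83)) = -0.6805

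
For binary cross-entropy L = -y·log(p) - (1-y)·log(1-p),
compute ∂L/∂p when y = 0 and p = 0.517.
∂L/∂p = 2.07

∂L/∂p = -y/p + (1-y)/(1-p) = 0 + 1/0.483 = 2.07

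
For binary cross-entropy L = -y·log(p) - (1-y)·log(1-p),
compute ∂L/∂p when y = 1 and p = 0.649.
∂L/∂p = -1.541

∂L/∂p = -y/p + (1-y)/(1-p) = -1/0.649 + 0 = -1.541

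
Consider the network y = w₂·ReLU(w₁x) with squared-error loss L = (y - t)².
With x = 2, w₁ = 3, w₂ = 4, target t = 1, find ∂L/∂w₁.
∂L/∂w₁ = 368

Forward pass:
z = w₁x = 3×2 = 6
h = ReLU(6) = 6
y = w₂h = 4×6 = 24

Backward pass:
∂L/∂y = 2(y - t) = 2(24 - 1) = 46
∂y/∂h = w₂ = 4
∂h/∂z = 1 (ReLU derivative)
∂z/∂w₁ = x = 2

∂L/∂w₁ = 46 × 4 × 1 × 2 = 368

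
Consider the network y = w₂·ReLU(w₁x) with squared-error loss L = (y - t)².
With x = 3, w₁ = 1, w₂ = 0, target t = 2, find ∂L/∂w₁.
∂L/∂w₁ = 0

Forward pass:
z = w₁x = 1×3 = 3
h = ReLU(3) = 3
y = w₂h = 0×3 = 0

Backward pass:
∂L/∂y = 2(y - t) = 2(0 - 2) = -4
∂y/∂h = w₂ = 0
∂h/∂z = 1 (ReLU derivative)
∂z/∂w₁ = x = 3

∂L/∂w₁ = -4 × 0 × 1 × 3 = 0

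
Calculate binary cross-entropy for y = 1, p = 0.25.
L = 1.386

L = -1·log(0.25) - 0·log(0.75) = -log(0.25) = 1.386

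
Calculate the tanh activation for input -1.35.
-0.8741

tanh(-1.35) = (e^(-1.35) - e^(1.35))/(e^(-1.35) + e^(1.35)) = -0.8741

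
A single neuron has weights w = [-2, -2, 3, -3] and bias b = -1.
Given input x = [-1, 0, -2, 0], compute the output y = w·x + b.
y = -5

y = (-2)(-1) + (-2)(0) + (3)(-2) + (-3)(0) + -1 = -5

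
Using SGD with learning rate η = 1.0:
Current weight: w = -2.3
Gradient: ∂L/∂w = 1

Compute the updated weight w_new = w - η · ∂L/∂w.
w_new = -3.3

w_new = w - η·∂L/∂w = -2.3 - 1.0×(1) = -2.3 - (1) = -3.3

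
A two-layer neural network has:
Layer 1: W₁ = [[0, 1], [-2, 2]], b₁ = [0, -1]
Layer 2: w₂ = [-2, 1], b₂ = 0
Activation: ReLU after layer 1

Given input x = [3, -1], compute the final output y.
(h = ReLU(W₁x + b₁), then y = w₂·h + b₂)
y = 0

Layer 1 pre-activation: z₁ = [-1, -9]
After ReLU: h = [0, 0]
Layer 2 output: y = -2×0 + 1×0 + 0 = 0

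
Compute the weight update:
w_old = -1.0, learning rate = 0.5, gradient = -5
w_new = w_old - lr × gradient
w_new = 1.5

w_new = w - η·∂L/∂w = -1.0 - 0.5×(-5) = -1.0 - (-2.5) = 1.5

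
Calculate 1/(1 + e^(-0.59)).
0.6434

sigmoid(0.59) = 1/(1 + e^(-0.59)) = 1/(1 + 0.5543) = 0.6434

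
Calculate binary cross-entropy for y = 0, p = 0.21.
L = 0.2357

L = -0·log(0.21) - 1·log(0.79) = -log(0.79) = 0.2357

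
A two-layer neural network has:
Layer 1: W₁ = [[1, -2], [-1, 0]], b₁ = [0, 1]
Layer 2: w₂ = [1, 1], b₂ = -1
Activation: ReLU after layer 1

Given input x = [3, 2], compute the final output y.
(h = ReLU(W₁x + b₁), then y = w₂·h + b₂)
y = -1

Layer 1 pre-activation: z₁ = [-1, -2]
After ReLU: h = [0, 0]
Layer 2 output: y = 1×0 + 1×0 + -1 = -1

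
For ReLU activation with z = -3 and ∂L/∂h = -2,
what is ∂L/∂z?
∂L/∂z = 0

h = ReLU(-3) = 0
Since z < 0: ∂h/∂z = 0
∂L/∂z = ∂L/∂h · ∂h/∂z = -2 × 0 = 0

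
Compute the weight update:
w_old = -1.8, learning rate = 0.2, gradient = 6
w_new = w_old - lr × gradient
w_new = -3

w_new = w - η·∂L/∂w = -1.8 - 0.2×(6) = -1.8 - (1.2) = -3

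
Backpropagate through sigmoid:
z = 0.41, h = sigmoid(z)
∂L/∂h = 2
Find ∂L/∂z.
∂L/∂z = 0.4796

σ(0.41) = 0.6011
σ'(0.41) = σ(0.41)(1 - σ(0.41)) = 0.6011 × 0.3989 = 0.2398
∂L/∂z = ∂L/∂h · σ'(z) = 2 × 0.2398 = 0.4796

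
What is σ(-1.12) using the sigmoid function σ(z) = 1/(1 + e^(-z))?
0.246

sigmoid(-1.12) = 1/(1 + e^(1.12)) = 1/(1 + 3.065) = 0.246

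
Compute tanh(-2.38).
-0.983

tanh(-2.38) = (e^(-2.38) - e^(2.38))/(e^(-2.38) + e^(2.38)) = -0.983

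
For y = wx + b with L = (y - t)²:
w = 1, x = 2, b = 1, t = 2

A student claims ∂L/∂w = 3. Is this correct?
Incorrect

y = (1)(2) + 1 = 3
∂L/∂y = 2(y - t) = 2(3 - 2) = 2
∂y/∂w = x = 2
∂L/∂w = 2 × 2 = 4

Claimed value: 3
Incorrect: The correct gradient is 4.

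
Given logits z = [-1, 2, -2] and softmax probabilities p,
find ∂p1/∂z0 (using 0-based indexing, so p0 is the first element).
∂p1/∂z0 = -0.04364

p = softmax(z) = [0.04661, 0.9362, 0.01715]
p1 = 0.9362, p0 = 0.04661

∂p1/∂z0 = -p1 × p0 = -0.9362 × 0.04661 = -0.04364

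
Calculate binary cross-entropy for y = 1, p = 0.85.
L = 0.1625

L = -1·log(0.85) - 0·log(0.15) = -log(0.85) = 0.1625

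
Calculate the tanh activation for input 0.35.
0.3364

tanh(0.35) = (e^(0.35) - e^(-0.35))/(e^(0.35) + e^(-0.35)) = 0.3364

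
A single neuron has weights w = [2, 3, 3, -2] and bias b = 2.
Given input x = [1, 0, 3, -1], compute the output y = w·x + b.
y = 15

y = (2)(1) + (3)(0) + (3)(3) + (-2)(-1) + 2 = 15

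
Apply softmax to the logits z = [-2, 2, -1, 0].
p = [0.0152, 0.831, 0.0414, 0.1125]

exp(z) = [0.1353, 7.389, 0.3679, 1]
Sum = 8.892
p = [0.0152, 0.831, 0.0414, 0.1125]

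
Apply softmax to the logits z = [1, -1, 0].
p = [0.6652, 0.09, 0.2447]

exp(z) = [2.718, 0.3679, 1]
Sum = 4.086
p = [0.6652, 0.09, 0.2447]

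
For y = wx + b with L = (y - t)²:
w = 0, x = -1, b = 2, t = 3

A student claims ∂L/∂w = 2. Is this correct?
Correct

y = (0)(-1) + 2 = 2
∂L/∂y = 2(y - t) = 2(2 - 3) = -2
∂y/∂w = x = -1
∂L/∂w = -2 × -1 = 2

Claimed value: 2
Correct: The correct gradient is 2.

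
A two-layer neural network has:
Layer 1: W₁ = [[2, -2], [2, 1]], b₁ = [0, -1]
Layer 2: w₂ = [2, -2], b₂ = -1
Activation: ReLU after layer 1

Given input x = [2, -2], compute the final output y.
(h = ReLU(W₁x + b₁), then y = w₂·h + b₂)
y = 13

Layer 1 pre-activation: z₁ = [8, 1]
After ReLU: h = [8, 1]
Layer 2 output: y = 2×8 + -2×1 + -1 = 13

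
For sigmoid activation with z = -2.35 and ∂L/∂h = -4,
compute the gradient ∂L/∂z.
∂L/∂z = -0.3179

σ(-2.35) = 0.08707
σ'(-2.35) = σ(-2.35)(1 - σ(-2.35)) = 0.08707 × 0.9129 = 0.07949
∂L/∂z = ∂L/∂h · σ'(z) = -4 × 0.07949 = -0.3179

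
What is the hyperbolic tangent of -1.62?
-0.9246

tanh(-1.62) = (e^(-1.62) - e^(1.62))/(e^(-1.62) + e^(1.62)) = -0.9246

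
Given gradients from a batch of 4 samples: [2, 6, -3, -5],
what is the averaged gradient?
Average gradient = 0

Average = (1/4)(2 + 6 + -3 + -5) = 0/4 = 0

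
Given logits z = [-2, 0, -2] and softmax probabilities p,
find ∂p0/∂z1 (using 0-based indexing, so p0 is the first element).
∂p0/∂z1 = -0.08382

p = softmax(z) = [0.1065, 0.787, 0.1065]
p0 = 0.1065, p1 = 0.787

∂p0/∂z1 = -p0 × p1 = -0.1065 × 0.787 = -0.08382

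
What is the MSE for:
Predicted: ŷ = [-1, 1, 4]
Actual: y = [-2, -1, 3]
MSE = 2

MSE = (1/3)((-1--2)² + (1--1)² + (4-3)²) = (1/3)(1 + 4 + 1) = 2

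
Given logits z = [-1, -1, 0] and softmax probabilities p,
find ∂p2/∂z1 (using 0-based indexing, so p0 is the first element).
∂p2/∂z1 = -0.1221

p = softmax(z) = [0.2119, 0.2119, 0.5761]
p2 = 0.5761, p1 = 0.2119

∂p2/∂z1 = -p2 × p1 = -0.5761 × 0.2119 = -0.1221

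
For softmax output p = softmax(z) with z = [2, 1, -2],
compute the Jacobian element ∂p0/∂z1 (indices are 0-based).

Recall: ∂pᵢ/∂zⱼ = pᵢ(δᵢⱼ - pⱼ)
∂p0/∂z1 = -0.1915

p = softmax(z) = [0.7214, 0.2654, 0.01321]
p0 = 0.7214, p1 = 0.2654

∂p0/∂z1 = -p0 × p1 = -0.7214 × 0.2654 = -0.1915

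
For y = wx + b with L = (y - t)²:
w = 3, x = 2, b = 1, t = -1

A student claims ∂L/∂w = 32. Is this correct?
Correct

y = (3)(2) + 1 = 7
∂L/∂y = 2(y - t) = 2(7 - -1) = 16
∂y/∂w = x = 2
∂L/∂w = 16 × 2 = 32

Claimed value: 32
Correct: The correct gradient is 32.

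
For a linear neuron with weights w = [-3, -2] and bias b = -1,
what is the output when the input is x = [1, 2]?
y = -8

y = (-3)(1) + (-2)(2) + -1 = -8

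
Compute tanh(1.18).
0.8275

tanh(1.18) = (e^(1.18) - e^(-1.18))/(e^(1.18) + e^(-1.18)) = 0.8275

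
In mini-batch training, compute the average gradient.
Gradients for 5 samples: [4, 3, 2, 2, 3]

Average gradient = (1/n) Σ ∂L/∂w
Average gradient = 2.8

Average = (1/5)(4 + 3 + 2 + 2 + 3) = 14/5 = 2.8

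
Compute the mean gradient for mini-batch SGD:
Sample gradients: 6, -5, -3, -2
Average gradient = -1

Average = (1/4)(6 + -5 + -3 + -2) = -4/4 = -1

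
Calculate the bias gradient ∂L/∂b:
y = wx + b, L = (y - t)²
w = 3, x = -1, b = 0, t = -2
∂L/∂b = -2

y = wx + b = (3)(-1) + 0 = -3
∂L/∂y = 2(y - t) = 2(-3 - -2) = -2
∂y/∂b = 1
∂L/∂b = ∂L/∂y · ∂y/∂b = -2 × 1 = -2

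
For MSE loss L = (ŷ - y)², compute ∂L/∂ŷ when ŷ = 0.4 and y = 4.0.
∂L/∂ŷ = -7.2

∂L/∂ŷ = 2(ŷ - y) = 2(0.4 - 4.0) = 2(-3.6) = -7.2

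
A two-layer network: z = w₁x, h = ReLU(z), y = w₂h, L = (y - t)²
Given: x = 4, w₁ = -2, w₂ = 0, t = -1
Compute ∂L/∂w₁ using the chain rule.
∂L/∂w₁ = 0

Forward pass:
z = w₁x = -2×4 = -8
h = ReLU(-8) = 0
y = w₂h = 0×0 = 0

Backward pass:
∂L/∂y = 2(y - t) = 2(0 - -1) = 2
∂y/∂h = w₂ = 0
∂h/∂z = 0 (ReLU derivative)
∂z/∂w₁ = x = 4

∂L/∂w₁ = 2 × 0 × 0 × 4 = 0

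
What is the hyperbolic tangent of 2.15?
0.9732

tanh(2.15) = (e^(2.15) - e^(-2.15))/(e^(2.15) + e^(-2.15)) = 0.9732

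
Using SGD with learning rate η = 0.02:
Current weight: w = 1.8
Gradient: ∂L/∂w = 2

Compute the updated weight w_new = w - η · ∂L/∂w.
w_new = 1.76

w_new = w - η·∂L/∂w = 1.8 - 0.02×(2) = 1.8 - (0.04) = 1.76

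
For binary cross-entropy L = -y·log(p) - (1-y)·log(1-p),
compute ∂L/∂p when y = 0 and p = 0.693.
∂L/∂p = 3.257

∂L/∂p = -y/p + (1-y)/(1-p) = 0 + 1/0.307 = 3.257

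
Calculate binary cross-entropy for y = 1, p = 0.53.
L = 0.6349

L = -1·log(0.53) - 0·log(0.47) = -log(0.53) = 0.6349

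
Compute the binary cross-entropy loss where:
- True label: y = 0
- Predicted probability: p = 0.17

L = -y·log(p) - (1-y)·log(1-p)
L = 0.1863

L = -0·log(0.17) - 1·log(0.83) = -log(0.83) = 0.1863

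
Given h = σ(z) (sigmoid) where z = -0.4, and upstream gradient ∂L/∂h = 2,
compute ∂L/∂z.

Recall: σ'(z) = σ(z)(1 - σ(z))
∂L/∂z = 0.4805

σ(-0.4) = 0.4013
σ'(-0.4) = σ(-0.4)(1 - σ(-0.4)) = 0.4013 × 0.5987 = 0.2403
∂L/∂z = ∂L/∂h · σ'(z) = 2 × 0.2403 = 0.4805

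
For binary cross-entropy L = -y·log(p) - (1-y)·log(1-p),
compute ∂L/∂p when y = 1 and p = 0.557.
∂L/∂p = -1.795

∂L/∂p = -y/p + (1-y)/(1-p) = -1/0.557 + 0 = -1.795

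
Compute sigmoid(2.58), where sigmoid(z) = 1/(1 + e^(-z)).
0.9296

sigmoid(2.58) = 1/(1 + e^(-2.58)) = 1/(1 + 0.07577) = 0.9296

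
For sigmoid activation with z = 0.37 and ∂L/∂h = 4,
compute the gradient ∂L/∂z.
∂L/∂z = 0.9665

σ(0.37) = 0.5915
σ'(0.37) = σ(0.37)(1 - σ(0.37)) = 0.5915 × 0.4085 = 0.2416
∂L/∂z = ∂L/∂h · σ'(z) = 4 × 0.2416 = 0.9665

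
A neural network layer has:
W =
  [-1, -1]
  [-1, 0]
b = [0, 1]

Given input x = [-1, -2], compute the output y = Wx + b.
y = [3, 2]

Wx = [-1×-1 + -1×-2, -1×-1 + 0×-2]
   = [3, 1]
y = Wx + b = [3 + 0, 1 + 1] = [3, 2]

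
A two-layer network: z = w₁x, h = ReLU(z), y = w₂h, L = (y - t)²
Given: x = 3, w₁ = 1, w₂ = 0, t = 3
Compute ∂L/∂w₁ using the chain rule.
∂L/∂w₁ = 0

Forward pass:
z = w₁x = 1×3 = 3
h = ReLU(3) = 3
y = w₂h = 0×3 = 0

Backward pass:
∂L/∂y = 2(y - t) = 2(0 - 3) = -6
∂y/∂h = w₂ = 0
∂h/∂z = 1 (ReLU derivative)
∂z/∂w₁ = x = 3

∂L/∂w₁ = -6 × 0 × 1 × 3 = 0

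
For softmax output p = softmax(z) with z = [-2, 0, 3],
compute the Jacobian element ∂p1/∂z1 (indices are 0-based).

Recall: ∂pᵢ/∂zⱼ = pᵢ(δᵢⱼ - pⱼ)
∂p1/∂z1 = 0.0449

p = softmax(z) = [0.006377, 0.04712, 0.9465]
p1 = 0.04712

∂p1/∂z1 = p1(1 - p1) = 0.04712 × (1 - 0.04712) = 0.0449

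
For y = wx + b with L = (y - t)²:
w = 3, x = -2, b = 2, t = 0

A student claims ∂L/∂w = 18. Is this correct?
Incorrect

y = (3)(-2) + 2 = -4
∂L/∂y = 2(y - t) = 2(-4 - 0) = -8
∂y/∂w = x = -2
∂L/∂w = -8 × -2 = 16

Claimed value: 18
Incorrect: The correct gradient is 16.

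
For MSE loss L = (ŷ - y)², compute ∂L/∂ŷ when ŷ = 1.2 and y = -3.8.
∂L/∂ŷ = 10.0

∂L/∂ŷ = 2(ŷ - y) = 2(1.2 - -3.8) = 2(5.0) = 10.0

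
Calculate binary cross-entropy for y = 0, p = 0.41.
L = 0.5276

L = -0·log(0.41) - 1·log(0.59) = -log(0.59) = 0.5276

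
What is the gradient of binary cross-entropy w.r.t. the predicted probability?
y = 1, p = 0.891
∂L/∂p = -1.122

∂L/∂p = -y/p + (1-y)/(1-p) = -1/0.891 + 0 = -1.122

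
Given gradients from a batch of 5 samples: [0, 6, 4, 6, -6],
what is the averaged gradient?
Average gradient = 2

Average = (1/5)(0 + 6 + 4 + 6 + -6) = 10/5 = 2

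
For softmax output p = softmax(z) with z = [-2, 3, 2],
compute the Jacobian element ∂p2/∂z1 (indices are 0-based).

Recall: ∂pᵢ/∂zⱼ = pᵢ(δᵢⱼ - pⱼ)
∂p2/∂z1 = -0.1947

p = softmax(z) = [0.004902, 0.7275, 0.2676]
p2 = 0.2676, p1 = 0.7275

∂p2/∂z1 = -p2 × p1 = -0.2676 × 0.7275 = -0.1947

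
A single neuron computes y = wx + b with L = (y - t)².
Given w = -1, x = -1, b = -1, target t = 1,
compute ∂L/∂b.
∂L/∂b = -2

y = wx + b = (-1)(-1) + -1 = 0
∂L/∂y = 2(y - t) = 2(0 - 1) = -2
∂y/∂b = 1
∂L/∂b = ∂L/∂y · ∂y/∂b = -2 × 1 = -2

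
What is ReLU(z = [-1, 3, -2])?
h = [0, 3, 0]

ReLU applied element-wise: max(0,-1)=0, max(0,3)=3, max(0,-2)=0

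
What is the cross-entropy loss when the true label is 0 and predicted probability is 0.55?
L = 0.7985

L = -0·log(0.55) - 1·log(0.45) = -log(0.45) = 0.7985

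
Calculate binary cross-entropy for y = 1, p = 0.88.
L = 0.1278

L = -1·log(0.88) - 0·log(0.12) = -log(0.88) = 0.1278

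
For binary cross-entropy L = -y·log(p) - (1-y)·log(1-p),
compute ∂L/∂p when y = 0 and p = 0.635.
∂L/∂p = 2.74

∂L/∂p = -y/p + (1-y)/(1-p) = 0 + 1/0.365 = 2.74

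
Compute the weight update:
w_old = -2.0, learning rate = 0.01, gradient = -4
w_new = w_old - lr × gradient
w_new = -1.96

w_new = w - η·∂L/∂w = -2.0 - 0.01×(-4) = -2.0 - (-0.04) = -1.96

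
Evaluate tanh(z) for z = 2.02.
0.9654

tanh(2.02) = (e^(2.02) - e^(-2.02))/(e^(2.02) + e^(-2.02)) = 0.9654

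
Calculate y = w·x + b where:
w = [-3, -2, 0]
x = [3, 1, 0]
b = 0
y = -11

y = (-3)(3) + (-2)(1) + (0)(0) + 0 = -11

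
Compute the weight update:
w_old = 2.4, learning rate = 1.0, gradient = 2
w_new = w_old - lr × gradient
w_new = 0.4

w_new = w - η·∂L/∂w = 2.4 - 1.0×(2) = 2.4 - (2) = 0.4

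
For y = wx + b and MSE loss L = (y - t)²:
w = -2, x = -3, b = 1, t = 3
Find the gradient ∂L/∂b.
∂L/∂b = 8

y = wx + b = (-2)(-3) + 1 = 7
∂L/∂y = 2(y - t) = 2(7 - 3) = 8
∂y/∂b = 1
∂L/∂b = ∂L/∂y · ∂y/∂b = 8 × 1 = 8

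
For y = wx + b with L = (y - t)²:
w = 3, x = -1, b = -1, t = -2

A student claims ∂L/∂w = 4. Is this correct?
Correct

y = (3)(-1) + -1 = -4
∂L/∂y = 2(y - t) = 2(-4 - -2) = -4
∂y/∂w = x = -1
∂L/∂w = -4 × -1 = 4

Claimed value: 4
Correct: The correct gradient is 4.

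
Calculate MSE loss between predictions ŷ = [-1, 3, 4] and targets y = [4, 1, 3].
MSE = 10

MSE = (1/3)((-1-4)² + (3-1)² + (4-3)²) = (1/3)(25 + 4 + 1) = 10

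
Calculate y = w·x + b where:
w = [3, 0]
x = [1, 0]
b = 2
y = 5

y = (3)(1) + (0)(0) + 2 = 5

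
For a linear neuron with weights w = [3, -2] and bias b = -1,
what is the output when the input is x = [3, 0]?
y = 8

y = (3)(3) + (-2)(0) + -1 = 8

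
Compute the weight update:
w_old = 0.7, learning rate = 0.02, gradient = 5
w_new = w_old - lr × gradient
w_new = 0.6

w_new = w - η·∂L/∂w = 0.7 - 0.02×(5) = 0.7 - (0.1) = 0.6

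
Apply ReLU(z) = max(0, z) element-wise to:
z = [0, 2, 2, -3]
h = [0, 2, 2, 0]

ReLU applied element-wise: max(0,0)=0, max(0,2)=2, max(0,2)=2, max(0,-3)=0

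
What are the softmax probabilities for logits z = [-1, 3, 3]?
p = [0.0091, 0.4955, 0.4955]

exp(z) = [0.3679, 20.09, 20.09]
Sum = 40.54
p = [0.0091, 0.4955, 0.4955]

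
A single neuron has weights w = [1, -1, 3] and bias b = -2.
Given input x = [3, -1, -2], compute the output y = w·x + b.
y = -4

y = (1)(3) + (-1)(-1) + (3)(-2) + -2 = -4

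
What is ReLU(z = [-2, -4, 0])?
h = [0, 0, 0]

ReLU applied element-wise: max(0,-2)=0, max(0,-4)=0, max(0,0)=0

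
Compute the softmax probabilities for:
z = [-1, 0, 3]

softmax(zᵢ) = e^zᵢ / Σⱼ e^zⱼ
p = [0.0171, 0.0466, 0.9362]

exp(z) = [0.3679, 1, 20.09]
Sum = 21.45
p = [0.0171, 0.0466, 0.9362]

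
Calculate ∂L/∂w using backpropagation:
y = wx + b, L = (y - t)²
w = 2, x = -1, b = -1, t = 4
∂L/∂w = 14

y = wx + b = (2)(-1) + -1 = -3
∂L/∂y = 2(y - t) = 2(-3 - 4) = -14
∂y/∂w = x = -1
∂L/∂w = ∂L/∂y · ∂y/∂w = -14 × -1 = 14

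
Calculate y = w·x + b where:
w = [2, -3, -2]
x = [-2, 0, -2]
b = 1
y = 1

y = (2)(-2) + (-3)(0) + (-2)(-2) + 1 = 1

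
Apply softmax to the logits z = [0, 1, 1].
p = [0.1554, 0.4223, 0.4223]

exp(z) = [1, 2.718, 2.718]
Sum = 6.437
p = [0.1554, 0.4223, 0.4223]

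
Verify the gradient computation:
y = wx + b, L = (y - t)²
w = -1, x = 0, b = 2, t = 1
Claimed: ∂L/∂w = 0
Correct

y = (-1)(0) + 2 = 2
∂L/∂y = 2(y - t) = 2(2 - 1) = 2
∂y/∂w = x = 0
∂L/∂w = 2 × 0 = 0

Claimed value: 0
Correct: The correct gradient is 0.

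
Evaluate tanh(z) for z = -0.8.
-0.664

tanh(-0.8) = (e^(-0.8) - e^(0.8))/(e^(-0.8) + e^(0.8)) = -0.664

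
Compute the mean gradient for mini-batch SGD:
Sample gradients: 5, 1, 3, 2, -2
Average gradient = 1.8

Average = (1/5)(5 + 1 + 3 + 2 + -2) = 9/5 = 1.8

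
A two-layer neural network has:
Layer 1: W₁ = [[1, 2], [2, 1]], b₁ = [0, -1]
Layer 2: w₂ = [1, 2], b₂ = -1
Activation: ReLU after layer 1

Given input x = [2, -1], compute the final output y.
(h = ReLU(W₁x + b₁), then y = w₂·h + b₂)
y = 3

Layer 1 pre-activation: z₁ = [0, 2]
After ReLU: h = [0, 2]
Layer 2 output: y = 1×0 + 2×2 + -1 = 3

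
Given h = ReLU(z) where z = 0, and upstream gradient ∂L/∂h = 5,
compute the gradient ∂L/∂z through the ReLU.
∂L/∂z = 0

h = ReLU(0) = 0
At z = 0: ∂h/∂z = 0 (by convention)
∂L/∂z = ∂L/∂h · ∂h/∂z = 5 × 0 = 0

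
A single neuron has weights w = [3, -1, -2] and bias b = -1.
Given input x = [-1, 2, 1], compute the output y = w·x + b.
y = -8

y = (3)(-1) + (-1)(2) + (-2)(1) + -1 = -8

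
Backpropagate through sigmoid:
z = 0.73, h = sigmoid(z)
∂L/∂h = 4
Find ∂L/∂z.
∂L/∂z = 0.8778

σ(0.73) = 0.6748
σ'(0.73) = σ(0.73)(1 - σ(0.73)) = 0.6748 × 0.3252 = 0.2194
∂L/∂z = ∂L/∂h · σ'(z) = 4 × 0.2194 = 0.8778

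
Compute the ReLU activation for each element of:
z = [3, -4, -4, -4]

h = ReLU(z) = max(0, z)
h = [3, 0, 0, 0]

ReLU applied element-wise: max(0,3)=3, max(0,-4)=0, max(0,-4)=0, max(0,-4)=0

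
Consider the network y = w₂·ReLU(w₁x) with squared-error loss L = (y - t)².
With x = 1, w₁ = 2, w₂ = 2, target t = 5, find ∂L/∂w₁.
∂L/∂w₁ = -4

Forward pass:
z = w₁x = 2×1 = 2
h = ReLU(2) = 2
y = w₂h = 2×2 = 4

Backward pass:
∂L/∂y = 2(y - t) = 2(4 - 5) = -2
∂y/∂h = w₂ = 2
∂h/∂z = 1 (ReLU derivative)
∂z/∂w₁ = x = 1

∂L/∂w₁ = -2 × 2 × 1 × 1 = -4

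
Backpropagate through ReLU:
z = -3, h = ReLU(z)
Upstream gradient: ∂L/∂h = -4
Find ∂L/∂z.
∂L/∂z = 0

h = ReLU(-3) = 0
Since z < 0: ∂h/∂z = 0
∂L/∂z = ∂L/∂h · ∂h/∂z = -4 × 0 = 0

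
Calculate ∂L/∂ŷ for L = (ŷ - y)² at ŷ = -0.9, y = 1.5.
∂L/∂ŷ = -4.8

∂L/∂ŷ = 2(ŷ - y) = 2(-0.9 - 1.5) = 2(-2.4) = -4.8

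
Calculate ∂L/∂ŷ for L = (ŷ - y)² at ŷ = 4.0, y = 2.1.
∂L/∂ŷ = 3.8

∂L/∂ŷ = 2(ŷ - y) = 2(4.0 - 2.1) = 2(1.9) = 3.8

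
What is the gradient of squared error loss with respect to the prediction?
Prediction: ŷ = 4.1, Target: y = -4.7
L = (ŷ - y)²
∂L/∂ŷ = 17.6

∂L/∂ŷ = 2(ŷ - y) = 2(4.1 - -4.7) = 2(8.8) = 17.6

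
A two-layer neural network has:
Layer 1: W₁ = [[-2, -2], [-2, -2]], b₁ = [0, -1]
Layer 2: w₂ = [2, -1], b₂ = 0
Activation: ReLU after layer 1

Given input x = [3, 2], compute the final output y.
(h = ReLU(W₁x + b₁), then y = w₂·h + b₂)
y = 0

Layer 1 pre-activation: z₁ = [-10, -11]
After ReLU: h = [0, 0]
Layer 2 output: y = 2×0 + -1×0 + 0 = 0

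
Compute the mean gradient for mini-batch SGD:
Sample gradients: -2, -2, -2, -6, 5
Average gradient = -1.4

Average = (1/5)(-2 + -2 + -2 + -6 + 5) = -7/5 = -1.4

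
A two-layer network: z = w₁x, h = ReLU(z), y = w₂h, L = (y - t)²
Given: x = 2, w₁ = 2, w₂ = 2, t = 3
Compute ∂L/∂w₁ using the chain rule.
∂L/∂w₁ = 40

Forward pass:
z = w₁x = 2×2 = 4
h = ReLU(4) = 4
y = w₂h = 2×4 = 8

Backward pass:
∂L/∂y = 2(y - t) = 2(8 - 3) = 10
∂y/∂h = w₂ = 2
∂h/∂z = 1 (ReLU derivative)
∂z/∂w₁ = x = 2

∂L/∂w₁ = 10 × 2 × 1 × 2 = 40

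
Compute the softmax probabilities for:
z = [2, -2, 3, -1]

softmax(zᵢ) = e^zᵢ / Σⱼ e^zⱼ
p = [0.2641, 0.0048, 0.7179, 0.0131]

exp(z) = [7.389, 0.1353, 20.09, 0.3679]
Sum = 27.98
p = [0.2641, 0.0048, 0.7179, 0.0131]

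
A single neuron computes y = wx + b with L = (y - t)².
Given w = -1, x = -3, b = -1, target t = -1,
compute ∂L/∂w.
∂L/∂w = -18

y = wx + b = (-1)(-3) + -1 = 2
∂L/∂y = 2(y - t) = 2(2 - -1) = 6
∂y/∂w = x = -3
∂L/∂w = ∂L/∂y · ∂y/∂w = 6 × -3 = -18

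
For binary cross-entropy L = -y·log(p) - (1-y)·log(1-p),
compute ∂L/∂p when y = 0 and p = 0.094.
∂L/∂p = 1.104

∂L/∂p = -y/p + (1-y)/(1-p) = 0 + 1/0.906 = 1.104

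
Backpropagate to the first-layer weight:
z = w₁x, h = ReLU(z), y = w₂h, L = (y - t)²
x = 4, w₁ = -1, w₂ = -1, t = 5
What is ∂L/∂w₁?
∂L/∂w₁ = 0

Forward pass:
z = w₁x = -1×4 = -4
h = ReLU(-4) = 0
y = w₂h = -1×0 = 0

Backward pass:
∂L/∂y = 2(y - t) = 2(0 - 5) = -10
∂y/∂h = w₂ = -1
∂h/∂z = 0 (ReLU derivative)
∂z/∂w₁ = x = 4

∂L/∂w₁ = -10 × -1 × 0 × 4 = 0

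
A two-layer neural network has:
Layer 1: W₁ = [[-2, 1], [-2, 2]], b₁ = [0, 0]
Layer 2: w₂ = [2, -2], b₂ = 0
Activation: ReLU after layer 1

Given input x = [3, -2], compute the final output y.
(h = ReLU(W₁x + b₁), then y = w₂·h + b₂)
y = 0

Layer 1 pre-activation: z₁ = [-8, -10]
After ReLU: h = [0, 0]
Layer 2 output: y = 2×0 + -2×0 + 0 = 0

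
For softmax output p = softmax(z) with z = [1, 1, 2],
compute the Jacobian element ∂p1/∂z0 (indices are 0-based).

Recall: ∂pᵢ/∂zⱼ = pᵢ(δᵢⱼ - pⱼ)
∂p1/∂z0 = -0.04492

p = softmax(z) = [0.2119, 0.2119, 0.5761]
p1 = 0.2119, p0 = 0.2119

∂p1/∂z0 = -p1 × p0 = -0.2119 × 0.2119 = -0.04492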